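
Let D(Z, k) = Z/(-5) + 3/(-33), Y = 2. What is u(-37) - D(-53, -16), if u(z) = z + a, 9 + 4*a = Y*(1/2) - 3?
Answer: -11057/220 ≈ -50.259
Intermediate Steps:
D(Z, k) = -1/11 - Z/5 (D(Z, k) = Z*(-1/5) + 3*(-1/33) = -Z/5 - 1/11 = -1/11 - Z/5)
a = -11/4 (a = -9/4 + (2*(1/2) - 3)/4 = -9/4 + (1 - 3)/4 = -9/4 + (1/4)*(-2) = -9/4 - 1/2 = -11/4 ≈ -2.7500)
u(z) = -11/4 + z (u(z) = z - 11/4 = -11/4 + z)
u(-37) - D(-53, -16) = (-11/4 - 37) - (-1/11 - 1/5*(-53)) = -159/4 - (-1/11 + 53/5) = -159/4 - 1*578/55 = -159/4 - 578/55 = -11057/220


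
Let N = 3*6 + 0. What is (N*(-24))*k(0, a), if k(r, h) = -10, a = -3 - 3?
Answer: 4320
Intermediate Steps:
a = -6
N = 18 (N = 18 + 0 = 18)
(N*(-24))*k(0, a) = (18*(-24))*(-10) = -432*(-10) = 4320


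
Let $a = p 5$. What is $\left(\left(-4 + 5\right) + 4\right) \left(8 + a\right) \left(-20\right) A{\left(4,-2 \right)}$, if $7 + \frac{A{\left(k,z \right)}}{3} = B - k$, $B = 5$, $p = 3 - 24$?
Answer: $-174600$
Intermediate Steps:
$p = -21$ ($p = 3 - 24 = -21$)
$a = -105$ ($a = \left(-21\right) 5 = -105$)
$A{\left(k,z \right)} = -6 - 3 k$ ($A{\left(k,z \right)} = -21 + 3 \left(5 - k\right) = -21 - \left(-15 + 3 k\right) = -6 - 3 k$)
$\left(\left(-4 + 5\right) + 4\right) \left(8 + a\right) \left(-20\right) A{\left(4,-2 \right)} = \left(\left(-4 + 5\right) + 4\right) \left(8 - 105\right) \left(-20\right) \left(-6 - 12\right) = \left(1 + 4\right) \left(-97\right) \left(-20\right) \left(-6 - 12\right) = 5 \left(-97\right) \left(-20\right) \left(-18\right) = \left(-485\right) \left(-20\right) \left(-18\right) = 9700 \left(-18\right) = -174600$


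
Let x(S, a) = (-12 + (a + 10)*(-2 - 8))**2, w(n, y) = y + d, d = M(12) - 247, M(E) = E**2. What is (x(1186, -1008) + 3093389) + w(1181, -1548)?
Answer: 102452762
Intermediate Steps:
d = -103 (d = 12**2 - 247 = 144 - 247 = -103)
w(n, y) = -103 + y (w(n, y) = y - 103 = -103 + y)
x(S, a) = (-112 - 10*a)**2 (x(S, a) = (-12 + (10 + a)*(-10))**2 = (-12 + (-100 - 10*a))**2 = (-112 - 10*a)**2)
(x(1186, -1008) + 3093389) + w(1181, -1548) = (4*(56 + 5*(-1008))**2 + 3093389) + (-103 - 1548) = (4*(56 - 5040)**2 + 3093389) - 1651 = (4*(-4984)**2 + 3093389) - 1651 = (4*24840256 + 3093389) - 1651 = (99361024 + 3093389) - 1651 = 102454413 - 1651 = 102452762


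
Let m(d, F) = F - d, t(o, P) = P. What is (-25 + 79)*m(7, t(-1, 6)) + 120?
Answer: 66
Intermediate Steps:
(-25 + 79)*m(7, t(-1, 6)) + 120 = (-25 + 79)*(6 - 1*7) + 120 = 54*(6 - 7) + 120 = 54*(-1) + 120 = -54 + 120 = 66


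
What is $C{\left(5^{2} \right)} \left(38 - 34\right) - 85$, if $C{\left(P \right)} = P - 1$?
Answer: $11$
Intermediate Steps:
$C{\left(P \right)} = -1 + P$ ($C{\left(P \right)} = P - 1 = -1 + P$)
$C{\left(5^{2} \right)} \left(38 - 34\right) - 85 = \left(-1 + 5^{2}\right) \left(38 - 34\right) - 85 = \left(-1 + 25\right) \left(38 - 34\right) - 85 = 24 \cdot 4 - 85 = 96 - 85 = 11$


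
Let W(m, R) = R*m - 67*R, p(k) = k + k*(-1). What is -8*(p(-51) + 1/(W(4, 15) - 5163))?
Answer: 2/1527 ≈ 0.0013098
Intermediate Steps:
p(k) = 0 (p(k) = k - k = 0)
W(m, R) = -67*R + R*m
-8*(p(-51) + 1/(W(4, 15) - 5163)) = -8*(0 + 1/(15*(-67 + 4) - 5163)) = -8*(0 + 1/(15*(-63) - 5163)) = -8*(0 + 1/(-945 - 5163)) = -8*(0 + 1/(-6108)) = -8*(0 - 1/6108) = -8*(-1/6108) = 2/1527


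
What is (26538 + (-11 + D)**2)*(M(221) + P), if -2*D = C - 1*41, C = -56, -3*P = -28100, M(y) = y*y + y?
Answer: 3265490537/2 ≈ 1.6327e+9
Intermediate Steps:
M(y) = y + y**2 (M(y) = y**2 + y = y + y**2)
P = 28100/3 (P = -1/3*(-28100) = 28100/3 ≈ 9366.7)
D = 97/2 (D = -(-56 - 1*41)/2 = -(-56 - 41)/2 = -1/2*(-97) = 97/2 ≈ 48.500)
(26538 + (-11 + D)**2)*(M(221) + P) = (26538 + (-11 + 97/2)**2)*(221*(1 + 221) + 28100/3) = (26538 + (75/2)**2)*(221*222 + 28100/3) = (26538 + 5625/4)*(49062 + 28100/3) = (111777/4)*(175286/3) = 3265490537/2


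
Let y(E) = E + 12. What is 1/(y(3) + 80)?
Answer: 1/95 ≈ 0.010526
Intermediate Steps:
y(E) = 12 + E
1/(y(3) + 80) = 1/((12 + 3) + 80) = 1/(15 + 80) = 1/95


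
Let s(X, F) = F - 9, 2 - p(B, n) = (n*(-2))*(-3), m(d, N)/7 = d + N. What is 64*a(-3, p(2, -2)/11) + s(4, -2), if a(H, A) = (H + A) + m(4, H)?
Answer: 3591/11 ≈ 326.45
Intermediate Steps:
m(d, N) = 7*N + 7*d (m(d, N) = 7*(d + N) = 7*(N + d) = 7*N + 7*d)
p(B, n) = 2 - 6*n (p(B, n) = 2 - n*(-2)*(-3) = 2 - (-2*n)*(-3) = 2 - 6*n)
s(X, F) = -9 + F
a(H, A) = 28 + A + 8*H (a(H, A) = (H + A) + (7*H + 7*4) = (A + H) + (7*H + 28) = (A + H) + (28 + 7*H) = 28 + A + 8*H)
64*a(-3, p(2, -2)/11) + s(4, -2) = 64*(28 + (2 - 6*(-2))/11 + 8*(-3)) + (-9 - 2) = 64*(28 + (2 + 12)*(1/11) - 24) - 11 = 64*(28 + 14*(1/11) - 24) - 11 = 64*(28 + 14/11 - 24) - 11 = 64*(58/11) - 11 = 3712/11 - 11 = 3591/11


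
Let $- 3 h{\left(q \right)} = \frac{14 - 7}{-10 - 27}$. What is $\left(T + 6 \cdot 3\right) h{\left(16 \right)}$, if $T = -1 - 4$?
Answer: $\frac{91}{111} \approx 0.81982$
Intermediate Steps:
$T = -5$
$h{\left(q \right)} = \frac{7}{111}$ ($h{\left(q \right)} = - \frac{\left(14 - 7\right) \frac{1}{-10 - 27}}{3} = - \frac{7 \frac{1}{-37}}{3} = - \frac{7 \left(- \frac{1}{37}\right)}{3} = \left(- \frac{1}{3}\right) \left(- \frac{7}{37}\right) = \frac{7}{111}$)
$\left(T + 6 \cdot 3\right) h{\left(16 \right)} = \left(-5 + 6 \cdot 3\right) \frac{7}{111} = \left(-5 + 18\right) \frac{7}{111} = 13 \cdot \frac{7}{111} = \frac{91}{111}$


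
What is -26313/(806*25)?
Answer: -26313/20150 ≈ -1.3059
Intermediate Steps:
-26313/(806*25) = -26313/20150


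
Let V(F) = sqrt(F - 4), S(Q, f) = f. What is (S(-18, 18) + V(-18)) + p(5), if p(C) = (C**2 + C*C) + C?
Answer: 73 + I*sqrt(22) ≈ 73.0 + 4.6904*I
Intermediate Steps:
p(C) = C + 2*C**2 (p(C) = (C**2 + C**2) + C = 2*C**2 + C = C + 2*C**2)
V(F) = sqrt(-4 + F)
(S(-18, 18) + V(-18)) + p(5) = (18 + sqrt(-4 - 18)) + 5*(1 + 2*5) = (18 + sqrt(-22)) + 5*(1 + 10) = (18 + I*sqrt(22)) + 5*11 = (18 + I*sqrt(22)) + 55 = 73 + I*sqrt(22)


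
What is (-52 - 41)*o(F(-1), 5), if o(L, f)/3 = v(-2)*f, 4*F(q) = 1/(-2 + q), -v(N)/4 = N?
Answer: -11160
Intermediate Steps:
v(N) = -4*N
F(q) = 1/(4*(-2 + q))
o(L, f) = 24*f (o(L, f) = 3*((-4*(-2))*f) = 3*(8*f) = 24*f)
(-52 - 41)*o(F(-1), 5) = (-52 - 41)*(24*5) = -93*120 = -11160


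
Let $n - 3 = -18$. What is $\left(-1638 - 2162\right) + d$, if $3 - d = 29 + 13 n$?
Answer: $-3631$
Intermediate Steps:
$n = -15$ ($n = 3 - 18 = -15$)
$d = 169$ ($d = 3 - \left(29 + 13 \left(-15\right)\right) = 3 - \left(29 - 195\right) = 3 - -166 = 3 + 166 = 169$)
$\left(-1638 - 2162\right) + d = \left(-1638 - 2162\right) + 169 = -3800 + 169 = -3631$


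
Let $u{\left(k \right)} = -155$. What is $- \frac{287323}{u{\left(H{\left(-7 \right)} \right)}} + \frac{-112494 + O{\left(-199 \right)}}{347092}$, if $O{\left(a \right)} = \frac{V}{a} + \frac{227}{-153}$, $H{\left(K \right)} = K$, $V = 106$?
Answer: $\frac{3035872739795657}{1638026069220} \approx 1853.4$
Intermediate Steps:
$O{\left(a \right)} = - \frac{227}{153} + \frac{106}{a}$ ($O{\left(a \right)} = \frac{106}{a} + \frac{227}{-153} = \frac{106}{a} + 227 \left(- \frac{1}{153}\right) = \frac{106}{a} - \frac{227}{153} = - \frac{227}{153} + \frac{106}{a}$)
$- \frac{287323}{u{\left(H{\left(-7 \right)} \right)}} + \frac{-112494 + O{\left(-199 \right)}}{347092} = - \frac{287323}{-155} + \frac{-112494 - \left(\frac{227}{153} - \frac{106}{-199}\right)}{347092} = \left(-287323\right) \left(- \frac{1}{155}\right) + \left(-112494 + \left(- \frac{227}{153} + 106 \left(- \frac{1}{199}\right)\right)\right) \frac{1}{347092} = \frac{287323}{155} + \left(-112494 - \frac{61391}{30447}\right) \frac{1}{347092} = \frac{287323}{155} - \frac{3425166209}{10567910124} = \frac{3035872739795657}{1638026069220}$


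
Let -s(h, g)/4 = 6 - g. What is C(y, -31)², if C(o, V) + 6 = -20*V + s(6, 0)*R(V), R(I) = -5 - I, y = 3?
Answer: 100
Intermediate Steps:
s(h, g) = -24 + 4*g (s(h, g) = -4*(6 - g) = -24 + 4*g)
C(o, V) = 114 + 4*V (C(o, V) = -6 + (-20*V + (-24 + 4*0)*(-5 - V)) = -6 + (-20*V + (-24 + 0)*(-5 - V)) = -6 + (-20*V - 24*(-5 - V)) = -6 + (-20*V + (120 + 24*V)) = -6 + (120 + 4*V) = 114 + 4*V)
C(y, -31)² = (114 + 4*(-31))² = (114 - 124)² = (-10)² = 100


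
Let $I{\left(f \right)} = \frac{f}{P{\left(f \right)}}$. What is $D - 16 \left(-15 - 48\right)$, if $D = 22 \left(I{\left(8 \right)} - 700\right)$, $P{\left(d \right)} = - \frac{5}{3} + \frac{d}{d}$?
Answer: $-14656$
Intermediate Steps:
$P{\left(d \right)} = - \frac{2}{3}$ ($P{\left(d \right)} = \left(-5\right) \frac{1}{3} + 1 = - \frac{5}{3} + 1 = - \frac{2}{3}$)
$I{\left(f \right)} = - \frac{3 f}{2}$ ($I{\left(f \right)} = \frac{f}{- \frac{2}{3}} = f \left(- \frac{3}{2}\right) = - \frac{3 f}{2}$)
$D = -15664$ ($D = 22 \left(\left(- \frac{3}{2}\right) 8 - 700\right) = 22 \left(-12 - 700\right) = 22 \left(-712\right) = -15664$)
$D - 16 \left(-15 - 48\right) = -15664 - 16 \left(-15 - 48\right) = -15664 - 16 \left(-63\right) = -15664 - -1008 = -15664 + 1008 = -14656$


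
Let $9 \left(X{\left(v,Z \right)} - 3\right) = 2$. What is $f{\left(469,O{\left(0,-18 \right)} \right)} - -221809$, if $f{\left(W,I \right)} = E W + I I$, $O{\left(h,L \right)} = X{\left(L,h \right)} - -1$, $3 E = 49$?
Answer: $\frac{18588460}{81} \approx 2.2949 \cdot 10^{5}$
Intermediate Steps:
$E = \frac{49}{3}$ ($E = \frac{1}{3} \cdot 49 = \frac{49}{3} \approx 16.333$)
$X{\left(v,Z \right)} = \frac{29}{9}$ ($X{\left(v,Z \right)} = 3 + \frac{1}{9} \cdot 2 = 3 + \frac{2}{9} = \frac{29}{9}$)
$O{\left(h,L \right)} = \frac{38}{9}$ ($O{\left(h,L \right)} = \frac{29}{9} - -1 = \frac{29}{9} + 1 = \frac{38}{9}$)
$f{\left(W,I \right)} = I^{2} + \frac{49 W}{3}$ ($f{\left(W,I \right)} = \frac{49 W}{3} + I I = \frac{49 W}{3} + I^{2} = I^{2} + \frac{49 W}{3}$)
$f{\left(469,O{\left(0,-18 \right)} \right)} - -221809 = \left(\left(\frac{38}{9}\right)^{2} + \frac{49}{3} \cdot 469\right) - -221809 = \left(\frac{1444}{81} + \frac{22981}{3}\right) + 221809 = \frac{621931}{81} + 221809 = \frac{18588460}{81}$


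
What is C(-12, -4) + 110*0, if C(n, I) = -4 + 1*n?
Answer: -16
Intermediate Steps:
C(n, I) = -4 + n
C(-12, -4) + 110*0 = (-4 - 12) + 110*0 = -16 + 0 = -16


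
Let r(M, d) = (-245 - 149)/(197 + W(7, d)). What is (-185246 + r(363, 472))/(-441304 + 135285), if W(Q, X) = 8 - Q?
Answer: 18339551/30295881 ≈ 0.60535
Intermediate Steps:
r(M, d) = -197/99 (r(M, d) = (-245 - 149)/(197 + (8 - 1*7)) = -394/(197 + (8 - 7)) = -394/(197 + 1) = -394/198 = -394*1/198 = -197/99)
(-185246 + r(363, 472))/(-441304 + 135285) = (-185246 - 197/99)/(-441304 + 135285) = -18339551/99/(-306019) = -18339551/99*(-1/306019) = 18339551/30295881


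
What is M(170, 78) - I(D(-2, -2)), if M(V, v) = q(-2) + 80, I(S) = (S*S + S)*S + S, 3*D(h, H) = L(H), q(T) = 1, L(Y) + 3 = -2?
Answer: 2282/27 ≈ 84.519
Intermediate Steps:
L(Y) = -5 (L(Y) = -3 - 2 = -5)
D(h, H) = -5/3 (D(h, H) = (⅓)*(-5) = -5/3)
I(S) = S + S*(S + S²) (I(S) = (S² + S)*S + S = (S + S²)*S + S = S*(S + S²) + S = S + S*(S + S²))
M(V, v) = 81 (M(V, v) = 1 + 80 = 81)
M(170, 78) - I(D(-2, -2)) = 81 - (-5)*(1 - 5/3 + (-5/3)²)/3 = 81 - (-5)*(1 - 5/3 + 25/9)/3 = 81 - (-5)*19/(3*9) = 81 - 1*(-95/27) = 81 + 95/27 = 2282/27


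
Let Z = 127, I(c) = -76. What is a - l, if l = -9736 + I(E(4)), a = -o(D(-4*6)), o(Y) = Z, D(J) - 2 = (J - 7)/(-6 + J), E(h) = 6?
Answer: 9685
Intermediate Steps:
D(J) = 2 + (-7 + J)/(-6 + J) (D(J) = 2 + (J - 7)/(-6 + J) = 2 + (-7 + J)/(-6 + J))
o(Y) = 127
a = -127 (a = -1*127 = -127)
l = -9812 (l = -9736 - 76 = -9812)
a - l = -127 - 1*(-9812) = -127 + 9812 = 9685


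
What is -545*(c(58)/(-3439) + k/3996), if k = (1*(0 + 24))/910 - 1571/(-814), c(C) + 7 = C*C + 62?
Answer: 551280921533297/1017942982056 ≈ 541.56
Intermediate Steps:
c(C) = 55 + C² (c(C) = -7 + (C*C + 62) = -7 + (C² + 62) = -7 + (62 + C²) = 55 + C²)
k = 724573/370370 (k = (1*24)*(1/910) - 1571*(-1/814) = 24*(1/910) + 1571/814 = 12/455 + 1571/814 = 724573/370370 ≈ 1.9563)
-545*(c(58)/(-3439) + k/3996) = -545*((55 + 58²)/(-3439) + (724573/370370)/3996) = -545*((55 + 3364)*(-1/3439) + (724573/370370)*(1/3996)) = -545*(3419*(-1/3439) + 724573/1479998520) = -545*(-3419/3439 + 724573/1479998520) = -545*(-5057623133333/5089714910280) = 551280921533297/1017942982056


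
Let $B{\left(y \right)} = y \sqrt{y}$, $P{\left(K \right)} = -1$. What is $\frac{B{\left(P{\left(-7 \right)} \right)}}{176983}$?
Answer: $- \frac{i}{176983} \approx - 5.6503 \cdot 10^{-6} i$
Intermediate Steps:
$B{\left(y \right)} = y^{\frac{3}{2}}$
$\frac{B{\left(P{\left(-7 \right)} \right)}}{176983} = \frac{\left(-1\right)^{\frac{3}{2}}}{176983} = - i \frac{1}{176983} = - \frac{i}{176983}$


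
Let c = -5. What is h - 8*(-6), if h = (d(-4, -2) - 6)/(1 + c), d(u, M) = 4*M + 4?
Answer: 101/2 ≈ 50.500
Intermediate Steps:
d(u, M) = 4 + 4*M
h = 5/2 (h = ((4 + 4*(-2)) - 6)/(1 - 5) = ((4 - 8) - 6)/(-4) = (-4 - 6)*(-¼) = -10*(-¼) = 5/2 ≈ 2.5000)
h - 8*(-6) = 5/2 - 8*(-6) = 5/2 + 48 = 101/2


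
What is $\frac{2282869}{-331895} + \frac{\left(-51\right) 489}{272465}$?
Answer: $- \frac{126055806298}{18085954235} \approx -6.9698$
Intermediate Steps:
$\frac{2282869}{-331895} + \frac{\left(-51\right) 489}{272465} = 2282869 \left(- \frac{1}{331895}\right) - \frac{24939}{272465} = - \frac{2282869}{331895} - \frac{24939}{272465} = - \frac{126055806298}{18085954235}$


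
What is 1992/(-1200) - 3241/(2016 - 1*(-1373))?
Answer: -443337/169450 ≈ -2.6163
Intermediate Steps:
1992/(-1200) - 3241/(2016 - 1*(-1373)) = 1992*(-1/1200) - 3241/(2016 + 1373) = -83/50 - 3241/3389 = -443337/169450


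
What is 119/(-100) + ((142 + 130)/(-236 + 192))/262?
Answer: -174879/144100 ≈ -1.2136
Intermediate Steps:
119/(-100) + ((142 + 130)/(-236 + 192))/262 = 119*(-1/100) + (272/(-44))*(1/262) = -119/100 + (272*(-1/44))*(1/262) = -119/100 - 68/11*1/262 = -119/100 - 34/1441 = -174879/144100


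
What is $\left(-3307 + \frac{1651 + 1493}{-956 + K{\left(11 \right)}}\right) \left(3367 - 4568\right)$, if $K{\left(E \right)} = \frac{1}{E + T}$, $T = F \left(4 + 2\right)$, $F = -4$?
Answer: $\frac{16471144525}{4143} \approx 3.9757 \cdot 10^{6}$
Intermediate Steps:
$T = -24$ ($T = - 4 \left(4 + 2\right) = \left(-4\right) 6 = -24$)
$K{\left(E \right)} = \frac{1}{-24 + E}$ ($K{\left(E \right)} = \frac{1}{E - 24} = \frac{1}{-24 + E}$)
$\left(-3307 + \frac{1651 + 1493}{-956 + K{\left(11 \right)}}\right) \left(3367 - 4568\right) = \left(-3307 + \frac{1651 + 1493}{-956 + \frac{1}{-24 + 11}}\right) \left(3367 - 4568\right) = \left(-3307 + \frac{3144}{-956 + \frac{1}{-13}}\right) \left(-1201\right) = \left(-3307 + \frac{3144}{-956 - \frac{1}{13}}\right) \left(-1201\right) = \left(-3307 + \frac{3144}{- \frac{12429}{13}}\right) \left(-1201\right) = \left(-3307 + 3144 \left(- \frac{13}{12429}\right)\right) \left(-1201\right) = \left(-3307 - \frac{13624}{4143}\right) \left(-1201\right) = \left(- \frac{13714525}{4143}\right) \left(-1201\right) = \frac{16471144525}{4143}$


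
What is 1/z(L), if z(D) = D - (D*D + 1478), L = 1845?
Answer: -1/3403658 ≈ -2.9380e-7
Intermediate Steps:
z(D) = -1478 + D - D² (z(D) = D - (D² + 1478) = D - (1478 + D²) = D + (-1478 - D²) = -1478 + D - D²)
1/z(L) = 1/(-1478 + 1845 - 1*1845²) = 1/(-1478 + 1845 - 1*3404025) = 1/(-1478 + 1845 - 3404025) = 1/(-3403658) = -1/3403658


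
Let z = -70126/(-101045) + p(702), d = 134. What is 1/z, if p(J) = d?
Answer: 14435/1944308 ≈ 0.0074242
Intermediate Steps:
p(J) = 134
z = 1944308/14435 (z = -70126/(-101045) + 134 = -70126*(-1/101045) + 134 = 10018/14435 + 134 = 1944308/14435 ≈ 134.69)
1/z = 1/(1944308/14435) = 14435/1944308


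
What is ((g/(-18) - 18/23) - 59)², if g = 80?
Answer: 176757025/42849 ≈ 4125.1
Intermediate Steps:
((g/(-18) - 18/23) - 59)² = ((80/(-18) - 18/23) - 59)² = ((80*(-1/18) - 18*1/23) - 59)² = ((-40/9 - 18/23) - 59)² = (-1082/207 - 59)² = (-13295/207)² = 176757025/42849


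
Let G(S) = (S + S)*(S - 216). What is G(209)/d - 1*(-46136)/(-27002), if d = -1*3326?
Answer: -18610121/22452163 ≈ -0.82888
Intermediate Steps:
d = -3326
G(S) = 2*S*(-216 + S) (G(S) = (2*S)*(-216 + S) = 2*S*(-216 + S))
G(209)/d - 1*(-46136)/(-27002) = (2*209*(-216 + 209))/(-3326) - 1*(-46136)/(-27002) = (2*209*(-7))*(-1/3326) + 46136*(-1/27002) = -2926*(-1/3326) - 23068/13501 = 1463/1663 - 23068/13501 = -18610121/22452163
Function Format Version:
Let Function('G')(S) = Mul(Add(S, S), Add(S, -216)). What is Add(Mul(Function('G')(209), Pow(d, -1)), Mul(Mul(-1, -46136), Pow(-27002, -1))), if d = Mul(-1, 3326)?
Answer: Rational(-18610121, 22452163) ≈ -0.82888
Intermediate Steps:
d = -3326
Function('G')(S) = Mul(2, S, Add(-216, S)) (Function('G')(S) = Mul(Mul(2, S), Add(-216, S)) = Mul(2, S, Add(-216, S)))
Add(Mul(Function('G')(209), Pow(d, -1)), Mul(Mul(-1, -46136), Pow(-27002, -1))) = Add(Mul(Mul(2, 209, Add(-216, 209)), Pow(-3326, -1)), Mul(Mul(-1, -46136), Pow(-27002, -1))) = Add(Mul(Mul(2, 209, -7), Rational(-1, 3326)), Mul(46136, Rational(-1, 27002))) = Add(Mul(-2926, Rational(-1, 3326)), Rational(-23068, 13501)) = Add(Rational(1463, 1663), Rational(-23068, 13501)) = Rational(-18610121, 22452163)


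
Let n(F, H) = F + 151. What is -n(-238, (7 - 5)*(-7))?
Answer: 87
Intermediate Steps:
n(F, H) = 151 + F
-n(-238, (7 - 5)*(-7)) = -(151 - 238) = -1*(-87) = 87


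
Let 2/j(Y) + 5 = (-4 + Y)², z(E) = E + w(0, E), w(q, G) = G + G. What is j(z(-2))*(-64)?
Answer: -128/95 ≈ -1.3474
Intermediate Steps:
w(q, G) = 2*G
z(E) = 3*E (z(E) = E + 2*E = 3*E)
j(Y) = 2/(-5 + (-4 + Y)²)
j(z(-2))*(-64) = (2/(-5 + (-4 + 3*(-2))²))*(-64) = (2/(-5 + (-4 - 6)²))*(-64) = (2/(-5 + (-10)²))*(-64) = (2/(-5 + 100))*(-64) = (2/95)*(-64) = -128/95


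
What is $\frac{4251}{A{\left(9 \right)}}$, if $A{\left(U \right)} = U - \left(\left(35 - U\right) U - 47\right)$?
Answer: $- \frac{4251}{178} \approx -23.882$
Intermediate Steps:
$A{\left(U \right)} = 47 + U - U \left(35 - U\right)$ ($A{\left(U \right)} = U - \left(U \left(35 - U\right) - 47\right) = U - \left(-47 + U \left(35 - U\right)\right) = 47 + U - U \left(35 - U\right)$)
$\frac{4251}{A{\left(9 \right)}} = \frac{4251}{47 + 9^{2} - 306} = \frac{4251}{47 + 81 - 306} = \frac{4251}{-178} = 4251 \left(- \frac{1}{178}\right) = - \frac{4251}{178}$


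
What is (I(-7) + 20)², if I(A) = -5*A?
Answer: 3025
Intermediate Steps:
(I(-7) + 20)² = (-5*(-7) + 20)² = (35 + 20)² = 55² = 3025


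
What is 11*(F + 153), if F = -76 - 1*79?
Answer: -22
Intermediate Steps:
F = -155 (F = -76 - 79 = -155)
11*(F + 153) = 11*(-155 + 153) = 11*(-2) = -22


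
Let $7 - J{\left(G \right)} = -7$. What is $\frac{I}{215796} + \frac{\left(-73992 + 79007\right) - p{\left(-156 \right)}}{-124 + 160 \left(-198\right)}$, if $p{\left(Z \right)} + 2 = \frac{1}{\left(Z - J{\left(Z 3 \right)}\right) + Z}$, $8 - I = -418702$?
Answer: $\frac{332357099051}{186449614232} \approx 1.7826$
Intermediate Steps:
$I = 418710$ ($I = 8 - -418702 = 8 + 418702 = 418710$)
$J{\left(G \right)} = 14$ ($J{\left(G \right)} = 7 - -7 = 7 + 7 = 14$)
$p{\left(Z \right)} = -2 + \frac{1}{-14 + 2 Z}$ ($p{\left(Z \right)} = -2 + \frac{1}{\left(Z - 14\right) + Z} = -2 + \frac{1}{\left(-14 + Z\right) + Z} = -2 + \frac{1}{-14 + 2 Z}$)
$\frac{I}{215796} + \frac{\left(-73992 + 79007\right) - p{\left(-156 \right)}}{-124 + 160 \left(-198\right)} = \frac{418710}{215796} + \frac{\left(-73992 + 79007\right) - \frac{29 - -624}{2 \left(-7 - 156\right)}}{-124 + 160 \left(-198\right)} = 418710 \cdot \frac{1}{215796} + \frac{5015 - \frac{29 + 624}{2 \left(-163\right)}}{-124 - 31680} = \frac{69785}{35966} + \frac{5015 - \frac{1}{2} \left(- \frac{1}{163}\right) 653}{-31804} = \frac{69785}{35966} + \left(5015 - - \frac{653}{326}\right) \left(- \frac{1}{31804}\right) = \frac{69785}{35966} + \left(5015 + \frac{653}{326}\right) \left(- \frac{1}{31804}\right) = \frac{69785}{35966} + \frac{1635543}{326} \left(- \frac{1}{31804}\right) = \frac{69785}{35966} - \frac{1635543}{10368104} = \frac{332357099051}{186449614232}$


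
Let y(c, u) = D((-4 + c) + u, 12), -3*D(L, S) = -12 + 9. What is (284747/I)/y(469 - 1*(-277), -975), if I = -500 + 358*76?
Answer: 284747/26708 ≈ 10.661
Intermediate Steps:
D(L, S) = 1 (D(L, S) = -(-12 + 9)/3 = -⅓*(-3) = 1)
y(c, u) = 1
I = 26708 (I = -500 + 27208 = 26708)
(284747/I)/y(469 - 1*(-277), -975) = (284747/26708)/1 = (284747*(1/26708))*1 = (284747/26708)*1 = 284747/26708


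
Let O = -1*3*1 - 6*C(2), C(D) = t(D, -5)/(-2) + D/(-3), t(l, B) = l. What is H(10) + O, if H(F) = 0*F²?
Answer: 7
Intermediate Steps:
C(D) = -5*D/6 (C(D) = D/(-2) + D/(-3) = D*(-½) + D*(-⅓) = -D/2 - D/3 = -5*D/6)
H(F) = 0
O = 7 (O = -1*3*1 - (-5)*2 = -3*1 - 6*(-5/3) = -3 + 10 = 7)
H(10) + O = 0 + 7 = 7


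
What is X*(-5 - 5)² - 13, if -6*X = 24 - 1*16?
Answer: -439/3 ≈ -146.33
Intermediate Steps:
X = -4/3 (X = -(24 - 1*16)/6 = -(24 - 16)/6 = -⅙*8 = -4/3 ≈ -1.3333)
X*(-5 - 5)² - 13 = -4*(-5 - 5)²/3 - 13 = -4/3*(-10)² - 13 = -4/3*100 - 13 = -400/3 - 13 = -439/3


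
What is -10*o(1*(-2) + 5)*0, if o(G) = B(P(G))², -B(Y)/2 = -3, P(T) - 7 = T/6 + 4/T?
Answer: 0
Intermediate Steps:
P(T) = 7 + 4/T + T/6 (P(T) = 7 + (T/6 + 4/T) = 7 + (4/T + T/6) = 7 + 4/T + T/6)
B(Y) = 6 (B(Y) = -2*(-3) = 6)
o(G) = 36 (o(G) = 6² = 36)
-10*o(1*(-2) + 5)*0 = -10*36*0 = -360*0 = 0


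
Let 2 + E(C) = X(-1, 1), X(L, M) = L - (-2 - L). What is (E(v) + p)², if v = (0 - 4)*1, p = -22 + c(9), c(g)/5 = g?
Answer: 441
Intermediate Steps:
c(g) = 5*g
p = 23 (p = -22 + 5*9 = -22 + 45 = 23)
X(L, M) = 2 + 2*L (X(L, M) = L + (2 + L) = 2 + 2*L)
v = -4 (v = -4*1 = -4)
E(C) = -2 (E(C) = -2 + (2 + 2*(-1)) = -2 + (2 - 2) = -2 + 0 = -2)
(E(v) + p)² = (-2 + 23)² = 21² = 441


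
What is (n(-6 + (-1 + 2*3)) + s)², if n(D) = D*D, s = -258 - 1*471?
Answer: 529984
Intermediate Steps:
s = -729 (s = -258 - 471 = -729)
n(D) = D²
(n(-6 + (-1 + 2*3)) + s)² = ((-6 + (-1 + 2*3))² - 729)² = ((-6 + (-1 + 6))² - 729)² = ((-6 + 5)² - 729)² = ((-1)² - 729)² = (1 - 729)² = (-728)² = 529984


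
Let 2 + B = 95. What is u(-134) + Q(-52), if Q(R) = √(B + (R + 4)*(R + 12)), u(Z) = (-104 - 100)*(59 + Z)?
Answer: 15300 + √2013 ≈ 15345.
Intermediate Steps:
B = 93 (B = -2 + 95 = 93)
u(Z) = -12036 - 204*Z (u(Z) = -204*(59 + Z) = -12036 - 204*Z)
Q(R) = √(93 + (4 + R)*(12 + R)) (Q(R) = √(93 + (R + 4)*(R + 12)) = √(93 + (4 + R)*(12 + R)))
u(-134) + Q(-52) = (-12036 - 204*(-134)) + √(141 + (-52)² + 16*(-52)) = (-12036 + 27336) + √(141 + 2704 - 832) = 15300 + √2013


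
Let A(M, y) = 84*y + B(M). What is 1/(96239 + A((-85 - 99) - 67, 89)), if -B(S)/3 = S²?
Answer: -1/85288 ≈ -1.1725e-5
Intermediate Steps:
B(S) = -3*S²
A(M, y) = -3*M² + 84*y (A(M, y) = 84*y - 3*M² = -3*M² + 84*y)
1/(96239 + A((-85 - 99) - 67, 89)) = 1/(96239 + (-3*((-85 - 99) - 67)² + 84*89)) = 1/(96239 + (-3*(-184 - 67)² + 7476)) = 1/(96239 + (-3*(-251)² + 7476)) = 1/(96239 + (-3*63001 + 7476)) = 1/(96239 + (-189003 + 7476)) = 1/(96239 - 181527) = 1/(-85288) = -1/85288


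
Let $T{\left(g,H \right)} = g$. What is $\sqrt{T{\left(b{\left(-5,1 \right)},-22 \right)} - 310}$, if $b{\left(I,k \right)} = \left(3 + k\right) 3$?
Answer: $i \sqrt{298} \approx 17.263 i$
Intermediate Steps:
$b{\left(I,k \right)} = 9 + 3 k$
$\sqrt{T{\left(b{\left(-5,1 \right)},-22 \right)} - 310} = \sqrt{\left(9 + 3 \cdot 1\right) - 310} = \sqrt{\left(9 + 3\right) - 310} = \sqrt{12 - 310} = \sqrt{-298} = i \sqrt{298}$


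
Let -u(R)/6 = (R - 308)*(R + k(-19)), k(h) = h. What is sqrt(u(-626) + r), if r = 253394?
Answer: I*sqrt(3361186) ≈ 1833.4*I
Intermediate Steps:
u(R) = -6*(-308 + R)*(-19 + R) (u(R) = -6*(R - 308)*(R - 19) = -6*(-308 + R)*(-19 + R))
sqrt(u(-626) + r) = sqrt((-35112 - 6*(-626)**2 + 1962*(-626)) + 253394) = sqrt((-35112 - 6*391876 - 1228212) + 253394) = sqrt((-35112 - 2351256 - 1228212) + 253394) = sqrt(-3614580 + 253394) = sqrt(-3361186) = I*sqrt(3361186)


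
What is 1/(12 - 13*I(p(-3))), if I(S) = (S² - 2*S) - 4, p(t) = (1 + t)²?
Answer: -1/40 ≈ -0.025000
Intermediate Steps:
I(S) = -4 + S² - 2*S
1/(12 - 13*I(p(-3))) = 1/(12 - 13*(-4 + ((1 - 3)²)² - 2*(1 - 3)²)) = 1/(12 - 13*(-4 + ((-2)²)² - 2*(-2)²)) = 1/(12 - 13*(-4 + 4² - 2*4)) = 1/(12 - 13*(-4 + 16 - 8)) = 1/(12 - 13*4) = 1/(12 - 52) = 1/(-40) = -1/40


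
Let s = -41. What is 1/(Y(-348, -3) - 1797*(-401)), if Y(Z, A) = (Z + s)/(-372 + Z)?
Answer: 720/518830229 ≈ 1.3877e-6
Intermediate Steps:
Y(Z, A) = (-41 + Z)/(-372 + Z) (Y(Z, A) = (Z - 41)/(-372 + Z) = (-41 + Z)/(-372 + Z))
1/(Y(-348, -3) - 1797*(-401)) = 1/((-41 - 348)/(-372 - 348) - 1797*(-401)) = 1/(-389/(-720) + 720597) = 1/(-1/720*(-389) + 720597) = 1/(389/720 + 720597) = 1/(518830229/720) = 720/518830229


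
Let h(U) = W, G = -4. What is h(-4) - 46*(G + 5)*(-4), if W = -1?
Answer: 183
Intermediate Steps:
h(U) = -1
h(-4) - 46*(G + 5)*(-4) = -1 - 46*(-4 + 5)*(-4) = -1 - 46*(-4) = -1 + 184 = 183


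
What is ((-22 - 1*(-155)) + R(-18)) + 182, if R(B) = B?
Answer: 297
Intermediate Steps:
((-22 - 1*(-155)) + R(-18)) + 182 = ((-22 - 1*(-155)) - 18) + 182 = ((-22 + 155) - 18) + 182 = (133 - 18) + 182 = 115 + 182 = 297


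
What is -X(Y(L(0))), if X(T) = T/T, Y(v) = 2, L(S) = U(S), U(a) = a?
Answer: -1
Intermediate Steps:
L(S) = S
X(T) = 1
-X(Y(L(0))) = -1*1 = -1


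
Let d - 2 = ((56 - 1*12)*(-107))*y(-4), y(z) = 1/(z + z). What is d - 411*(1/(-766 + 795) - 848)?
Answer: 20248051/58 ≈ 3.4910e+5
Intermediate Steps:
y(z) = 1/(2*z)
d = 1181/2 (d = 2 + ((56 - 1*12)*(-107))*((½)/(-4)) = 2 + ((56 - 12)*(-107))*((½)*(-¼)) = 2 + (44*(-107))*(-⅛) = 2 - 4708*(-⅛) = 2 + 1177/2 = 1181/2 ≈ 590.50)
d - 411*(1/(-766 + 795) - 848) = 1181/2 - 411*(1/(-766 + 795) - 848) = 1181/2 - 411*(1/29 - 848) = 1181/2 - 411*(-24591)/29 = 1181/2 - 1*(-10106901/29) = 1181/2 + 10106901/29 = 20248051/58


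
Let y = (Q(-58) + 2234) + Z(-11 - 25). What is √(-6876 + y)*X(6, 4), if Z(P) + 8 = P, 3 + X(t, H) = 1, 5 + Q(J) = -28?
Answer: -22*I*√39 ≈ -137.39*I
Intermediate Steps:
Q(J) = -33 (Q(J) = -5 - 28 = -33)
X(t, H) = -2 (X(t, H) = -3 + 1 = -2)
Z(P) = -8 + P
y = 2157 (y = (-33 + 2234) + (-8 + (-11 - 25)) = 2201 + (-8 - 36) = 2201 - 44 = 2157)
√(-6876 + y)*X(6, 4) = √(-6876 + 2157)*(-2) = √(-4719)*(-2) = (11*I*√39)*(-2) = -22*I*√39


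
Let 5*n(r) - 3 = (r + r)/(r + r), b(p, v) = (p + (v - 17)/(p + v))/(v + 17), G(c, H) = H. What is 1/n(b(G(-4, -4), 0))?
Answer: 5/4 ≈ 1.2500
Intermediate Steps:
b(p, v) = (p + (-17 + v)/(p + v))/(17 + v)
n(r) = ⅘ (n(r) = ⅗ + ((r + r)/(r + r))/5 = ⅗ + ((2*r)/((2*r)))/5 = ⅗ + ((2*r)*(1/(2*r)))/5 = ⅗ + (⅕)*1 = ⅗ + ⅕ = ⅘)
1/n(b(G(-4, -4), 0)) = 1/(⅘) = 5/4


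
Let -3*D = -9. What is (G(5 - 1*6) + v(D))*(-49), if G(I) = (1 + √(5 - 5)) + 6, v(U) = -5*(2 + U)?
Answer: 882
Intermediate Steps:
D = 3 (D = -⅓*(-9) = 3)
v(U) = -10 - 5*U
G(I) = 7 (G(I) = (1 + √0) + 6 = (1 + 0) + 6 = 1 + 6 = 7)
(G(5 - 1*6) + v(D))*(-49) = (7 + (-10 - 5*3))*(-49) = (7 + (-10 - 15))*(-49) = (7 - 25)*(-49) = -18*(-49) = 882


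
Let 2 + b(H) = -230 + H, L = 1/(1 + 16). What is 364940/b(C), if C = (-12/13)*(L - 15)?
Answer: -20162935/12056 ≈ -1672.4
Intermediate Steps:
L = 1/17 ≈ 0.058824
C = 3048/221 (C = (-12/13)*(1/17 - 15) = -12*1/13*(-254/17) = -12/13*(-254/17) = 3048/221 ≈ 13.792)
b(H) = -232 + H (b(H) = -2 + (-230 + H) = -232 + H)
364940/b(C) = 364940/(-232 + 3048/221) = 364940/(-48224/221) = 364940*(-221/48224) = -20162935/12056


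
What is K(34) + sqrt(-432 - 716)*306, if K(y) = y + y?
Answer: 68 + 612*I*sqrt(287) ≈ 68.0 + 10368.0*I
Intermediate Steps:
K(y) = 2*y
K(34) + sqrt(-432 - 716)*306 = 2*34 + sqrt(-432 - 716)*306 = 68 + sqrt(-1148)*306 = 68 + (2*I*sqrt(287))*306 = 68 + 612*I*sqrt(287)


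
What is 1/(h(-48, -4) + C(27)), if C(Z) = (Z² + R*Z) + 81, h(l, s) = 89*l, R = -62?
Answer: -1/5136 ≈ -0.00019470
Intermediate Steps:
C(Z) = 81 + Z² - 62*Z (C(Z) = (Z² - 62*Z) + 81 = 81 + Z² - 62*Z)
1/(h(-48, -4) + C(27)) = 1/(89*(-48) + (81 + 27² - 62*27)) = 1/(-4272 + (81 + 729 - 1674)) = 1/(-4272 - 864) = 1/(-5136) = -1/5136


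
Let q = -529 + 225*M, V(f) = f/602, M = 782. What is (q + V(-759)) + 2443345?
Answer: 1576496373/602 ≈ 2.6188e+6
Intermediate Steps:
V(f) = f/602 (V(f) = f*(1/602) = f/602)
q = 175421 (q = -529 + 225*782 = -529 + 175950 = 175421)
(q + V(-759)) + 2443345 = (175421 + (1/602)*(-759)) + 2443345 = (175421 - 759/602) + 2443345 = 105602683/602 + 2443345 = 1576496373/602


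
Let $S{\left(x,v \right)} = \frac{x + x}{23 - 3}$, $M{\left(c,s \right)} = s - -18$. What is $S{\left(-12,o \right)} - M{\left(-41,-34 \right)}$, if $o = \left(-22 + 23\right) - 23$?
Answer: $\frac{74}{5} \approx 14.8$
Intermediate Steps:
$M{\left(c,s \right)} = 18 + s$ ($M{\left(c,s \right)} = s + 18 = 18 + s$)
$o = -22$ ($o = 1 - 23 = -22$)
$S{\left(x,v \right)} = \frac{x}{10}$ ($S{\left(x,v \right)} = \frac{2 x}{20} = 2 x \frac{1}{20} = \frac{x}{10}$)
$S{\left(-12,o \right)} - M{\left(-41,-34 \right)} = \frac{1}{10} \left(-12\right) - \left(18 - 34\right) = - \frac{6}{5} - -16 = - \frac{6}{5} + 16 = \frac{74}{5}$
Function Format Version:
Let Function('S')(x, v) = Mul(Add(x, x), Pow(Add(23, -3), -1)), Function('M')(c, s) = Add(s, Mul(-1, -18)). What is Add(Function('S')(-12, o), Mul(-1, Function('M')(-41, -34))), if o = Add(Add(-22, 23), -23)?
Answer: Rational(74, 5) ≈ 14.800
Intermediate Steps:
Function('M')(c, s) = Add(18, s) (Function('M')(c, s) = Add(s, 18) = Add(18, s))
o = -22 (o = Add(1, -23) = -22)
Function('S')(x, v) = Mul(Rational(1, 10), x) (Function('S')(x, v) = Mul(Mul(2, x), Pow(20, -1)) = Mul(Mul(2, x), Rational(1, 20)) = Mul(Rational(1, 10), x))
Add(Function('S')(-12, o), Mul(-1, Function('M')(-41, -34))) = Add(Mul(Rational(1, 10), -12), Mul(-1, Add(18, -34))) = Add(Rational(-6, 5), Mul(-1, -16)) = Add(Rational(-6, 5), 16) = Rational(74, 5)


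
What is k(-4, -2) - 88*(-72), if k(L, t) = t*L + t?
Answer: 6342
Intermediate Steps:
k(L, t) = t + L*t (k(L, t) = L*t + t = t + L*t)
k(-4, -2) - 88*(-72) = -2*(1 - 4) - 88*(-72) = -2*(-3) + 6336 = 6 + 6336 = 6342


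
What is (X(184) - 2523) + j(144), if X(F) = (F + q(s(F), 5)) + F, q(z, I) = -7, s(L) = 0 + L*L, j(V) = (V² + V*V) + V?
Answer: 39454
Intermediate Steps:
j(V) = V + 2*V² (j(V) = (V² + V²) + V = 2*V² + V = V + 2*V²)
s(L) = L² (s(L) = 0 + L² = L²)
X(F) = -7 + 2*F (X(F) = (F - 7) + F = (-7 + F) + F = -7 + 2*F)
(X(184) - 2523) + j(144) = ((-7 + 2*184) - 2523) + 144*(1 + 2*144) = ((-7 + 368) - 2523) + 144*(1 + 288) = (361 - 2523) + 144*289 = -2162 + 41616 = 39454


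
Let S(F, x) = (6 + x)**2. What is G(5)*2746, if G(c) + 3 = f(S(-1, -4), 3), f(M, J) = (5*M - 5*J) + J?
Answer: 13730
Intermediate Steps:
f(M, J) = -4*J + 5*M (f(M, J) = (-5*J + 5*M) + J = -4*J + 5*M)
G(c) = 5 (G(c) = -3 + (-4*3 + 5*(6 - 4)**2) = -3 + (-12 + 5*2**2) = -3 + (-12 + 5*4) = -3 + (-12 + 20) = -3 + 8 = 5)
G(5)*2746 = 5*2746 = 13730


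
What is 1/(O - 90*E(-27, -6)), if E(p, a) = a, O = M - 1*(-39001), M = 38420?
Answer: 1/77961 ≈ 1.2827e-5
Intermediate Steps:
O = 77421 (O = 38420 - 1*(-39001) = 38420 + 39001 = 77421)
1/(O - 90*E(-27, -6)) = 1/(77421 - 90*(-6)) = 1/(77421 + 540) = 1/77961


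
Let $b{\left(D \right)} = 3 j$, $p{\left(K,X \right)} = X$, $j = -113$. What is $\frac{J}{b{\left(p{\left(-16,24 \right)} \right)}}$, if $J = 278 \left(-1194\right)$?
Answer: $\frac{110644}{113} \approx 979.15$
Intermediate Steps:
$J = -331932$
$b{\left(D \right)} = -339$ ($b{\left(D \right)} = 3 \left(-113\right) = -339$)
$\frac{J}{b{\left(p{\left(-16,24 \right)} \right)}} = - \frac{331932}{-339} = \left(-331932\right) \left(- \frac{1}{339}\right) = \frac{110644}{113}$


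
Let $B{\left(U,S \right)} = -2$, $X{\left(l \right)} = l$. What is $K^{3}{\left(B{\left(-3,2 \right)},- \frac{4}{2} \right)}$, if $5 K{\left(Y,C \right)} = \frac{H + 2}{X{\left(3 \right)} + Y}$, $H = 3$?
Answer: $1$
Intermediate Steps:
$K{\left(Y,C \right)} = \frac{1}{3 + Y}$ ($K{\left(Y,C \right)} = \frac{\left(3 + 2\right) \frac{1}{3 + Y}}{5} = \frac{5 \frac{1}{3 + Y}}{5} = \frac{1}{3 + Y}$)
$K^{3}{\left(B{\left(-3,2 \right)},- \frac{4}{2} \right)} = \left(\frac{1}{3 - 2}\right)^{3} = \left(1^{-1}\right)^{3} = 1^{3} = 1$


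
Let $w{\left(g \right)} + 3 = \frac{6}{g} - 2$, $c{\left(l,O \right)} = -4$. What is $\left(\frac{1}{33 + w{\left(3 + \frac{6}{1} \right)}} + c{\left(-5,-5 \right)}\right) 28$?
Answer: $- \frac{4774}{43} \approx -111.02$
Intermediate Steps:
$w{\left(g \right)} = -5 + \frac{6}{g}$ ($w{\left(g \right)} = -3 - \left(2 - \frac{6}{g}\right) = -5 + \frac{6}{g}$)
$\left(\frac{1}{33 + w{\left(3 + \frac{6}{1} \right)}} + c{\left(-5,-5 \right)}\right) 28 = \left(\frac{1}{33 - \left(5 - \frac{6}{3 + \frac{6}{1}}\right)} - 4\right) 28 = \left(\frac{1}{33 - \left(5 - \frac{6}{3 + 6 \cdot 1}\right)} - 4\right) 28 = \left(\frac{1}{33 - \left(5 - \frac{6}{3 + 6}\right)} - 4\right) 28 = \left(\frac{1}{33 - \left(5 - \frac{6}{9}\right)} - 4\right) 28 = \left(\frac{1}{33 + \left(-5 + 6 \cdot \frac{1}{9}\right)} - 4\right) 28 = \left(\frac{1}{33 + \left(-5 + \frac{2}{3}\right)} - 4\right) 28 = \left(\frac{1}{33 - \frac{13}{3}} - 4\right) 28 = \left(\frac{1}{\frac{86}{3}} - 4\right) 28 = \left(\frac{3}{86} - 4\right) 28 = \left(- \frac{341}{86}\right) 28 = - \frac{4774}{43}$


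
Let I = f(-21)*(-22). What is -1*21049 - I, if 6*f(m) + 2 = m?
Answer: -63400/3 ≈ -21133.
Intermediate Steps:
f(m) = -1/3 + m/6
I = 253/3 (I = (-1/3 + (1/6)*(-21))*(-22) = (-1/3 - 7/2)*(-22) = -23/6*(-22) = 253/3 ≈ 84.333)
-1*21049 - I = -1*21049 - 1*253/3 = -21049 - 253/3 = -63400/3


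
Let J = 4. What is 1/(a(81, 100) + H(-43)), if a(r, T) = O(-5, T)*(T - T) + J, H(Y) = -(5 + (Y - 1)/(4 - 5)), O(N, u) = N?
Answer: -1/45 ≈ -0.022222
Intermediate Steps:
H(Y) = -6 + Y (H(Y) = -(5 + (-1 + Y)/(-1)) = -(5 + (-1 + Y)*(-1)) = -(5 + (1 - Y)) = -(6 - Y) = -6 + Y)
a(r, T) = 4 (a(r, T) = -5*(T - T) + 4 = -5*0 + 4 = 0 + 4 = 4)
1/(a(81, 100) + H(-43)) = 1/(4 + (-6 - 43)) = 1/(4 - 49) = 1/(-45) = -1/45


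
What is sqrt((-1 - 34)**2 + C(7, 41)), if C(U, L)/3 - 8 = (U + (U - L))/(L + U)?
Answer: sqrt(19957)/4 ≈ 35.317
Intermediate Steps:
C(U, L) = 24 + 3*(-L + 2*U)/(L + U) (C(U, L) = 24 + 3*((U + (U - L))/(L + U)) = 24 + 3*((-L + 2*U)/(L + U)) = 24 + 3*(-L + 2*U)/(L + U))
sqrt((-1 - 34)**2 + C(7, 41)) = sqrt((-1 - 34)**2 + 3*(7*41 + 10*7)/(41 + 7)) = sqrt((-35)**2 + 3*(287 + 70)/48) = sqrt(1225 + 3*(1/48)*357) = sqrt(1225 + 357/16) = sqrt(19957/16) = sqrt(19957)/4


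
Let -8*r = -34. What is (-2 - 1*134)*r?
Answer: -578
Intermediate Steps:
r = 17/4 (r = -⅛*(-34) = 17/4 ≈ 4.2500)
(-2 - 1*134)*r = (-2 - 1*134)*(17/4) = (-2 - 134)*(17/4) = -136*17/4 = -578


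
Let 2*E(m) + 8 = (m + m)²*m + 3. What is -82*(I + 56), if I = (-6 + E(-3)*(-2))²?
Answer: -943410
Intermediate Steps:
E(m) = -5/2 + 2*m³ (E(m) = -4 + ((m + m)²*m + 3)/2 = -4 + ((2*m)²*m + 3)/2 = -4 + ((4*m²)*m + 3)/2 = -4 + (4*m³ + 3)/2 = -4 + (3 + 4*m³)/2 = -4 + (3/2 + 2*m³) = -5/2 + 2*m³)
I = 11449 (I = (-6 + (-5/2 + 2*(-3)³)*(-2))² = (-6 + (-5/2 + 2*(-27))*(-2))² = (-6 + (-5/2 - 54)*(-2))² = (-6 - 113/2*(-2))² = (-6 + 113)² = 107² = 11449)
-82*(I + 56) = -82*(11449 + 56) = -82*11505 = -943410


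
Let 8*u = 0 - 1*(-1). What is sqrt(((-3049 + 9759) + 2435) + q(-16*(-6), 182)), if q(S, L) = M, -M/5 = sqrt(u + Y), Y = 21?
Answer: sqrt(36580 - 65*sqrt(2))/2 ≈ 95.509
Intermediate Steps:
u = 1/8 (u = (0 - 1*(-1))/8 = (0 + 1)/8 = (1/8)*1 = 1/8 ≈ 0.12500)
M = -65*sqrt(2)/4 (M = -5*sqrt(1/8 + 21) = -65*sqrt(2)/4 ≈ -22.981)
q(S, L) = -65*sqrt(2)/4
sqrt(((-3049 + 9759) + 2435) + q(-16*(-6), 182)) = sqrt(((-3049 + 9759) + 2435) - 65*sqrt(2)/4) = sqrt((6710 + 2435) - 65*sqrt(2)/4) = sqrt(9145 - 65*sqrt(2)/4)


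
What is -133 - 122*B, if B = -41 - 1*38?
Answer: 9505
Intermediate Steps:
B = -79 (B = -41 - 38 = -79)
-133 - 122*B = -133 - 122*(-79) = -133 + 9638 = 9505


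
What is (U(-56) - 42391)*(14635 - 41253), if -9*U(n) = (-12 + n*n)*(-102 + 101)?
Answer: 10072118110/9 ≈ 1.1191e+9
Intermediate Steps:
U(n) = -4/3 + n²/9 (U(n) = -(-12 + n*n)*(-102 + 101)/9 = -(-12 + n²)*(-1)/9 = -(12 - n²)/9 = -4/3 + n²/9)
(U(-56) - 42391)*(14635 - 41253) = ((-4/3 + (⅑)*(-56)²) - 42391)*(14635 - 41253) = ((-4/3 + (⅑)*3136) - 42391)*(-26618) = ((-4/3 + 3136/9) - 42391)*(-26618) = (3124/9 - 42391)*(-26618) = -378395/9*(-26618) = 10072118110/9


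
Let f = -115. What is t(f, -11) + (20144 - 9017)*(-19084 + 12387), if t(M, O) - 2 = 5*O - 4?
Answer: -74517576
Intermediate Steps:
t(M, O) = -2 + 5*O (t(M, O) = 2 + (5*O - 4) = 2 + (-4 + 5*O) = -2 + 5*O)
t(f, -11) + (20144 - 9017)*(-19084 + 12387) = (-2 + 5*(-11)) + (20144 - 9017)*(-19084 + 12387) = (-2 - 55) + 11127*(-6697) = -57 - 74517519 = -74517576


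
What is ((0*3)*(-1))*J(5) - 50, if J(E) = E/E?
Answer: -50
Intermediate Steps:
J(E) = 1
((0*3)*(-1))*J(5) - 50 = ((0*3)*(-1))*1 - 50 = (0*(-1))*1 - 50 = 0*1 - 50 = 0 - 50 = -50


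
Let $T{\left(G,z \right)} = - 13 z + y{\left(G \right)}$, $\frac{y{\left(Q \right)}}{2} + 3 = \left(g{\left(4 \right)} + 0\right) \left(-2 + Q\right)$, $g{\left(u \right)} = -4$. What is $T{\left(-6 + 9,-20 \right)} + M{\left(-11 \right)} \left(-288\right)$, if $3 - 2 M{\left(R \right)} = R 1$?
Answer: $-1770$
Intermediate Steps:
$y{\left(Q \right)} = 10 - 8 Q$ ($y{\left(Q \right)} = -6 + 2 \left(-4 + 0\right) \left(-2 + Q\right) = -6 + 2 \left(- 4 \left(-2 + Q\right)\right) = -6 + 2 \left(8 - 4 Q\right) = -6 - \left(-16 + 8 Q\right) = 10 - 8 Q$)
$T{\left(G,z \right)} = 10 - 13 z - 8 G$ ($T{\left(G,z \right)} = - 13 z - \left(-10 + 8 G\right) = 10 - 13 z - 8 G$)
$M{\left(R \right)} = \frac{3}{2} - \frac{R}{2}$ ($M{\left(R \right)} = \frac{3}{2} - \frac{R 1}{2} = \frac{3}{2} - \frac{R}{2}$)
$T{\left(-6 + 9,-20 \right)} + M{\left(-11 \right)} \left(-288\right) = \left(10 - -260 - 8 \left(-6 + 9\right)\right) + \left(\frac{3}{2} - - \frac{11}{2}\right) \left(-288\right) = \left(10 + 260 - 24\right) + \left(\frac{3}{2} + \frac{11}{2}\right) \left(-288\right) = \left(10 + 260 - 24\right) + 7 \left(-288\right) = 246 - 2016 = -1770$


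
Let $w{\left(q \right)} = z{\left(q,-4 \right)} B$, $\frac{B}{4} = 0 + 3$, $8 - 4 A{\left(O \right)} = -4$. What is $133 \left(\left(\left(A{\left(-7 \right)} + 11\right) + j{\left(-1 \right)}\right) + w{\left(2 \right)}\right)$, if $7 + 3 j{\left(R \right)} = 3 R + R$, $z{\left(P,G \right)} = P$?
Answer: $\frac{13699}{3} \approx 4566.3$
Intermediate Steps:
$A{\left(O \right)} = 3$ ($A{\left(O \right)} = 2 - -1 = 2 + 1 = 3$)
$j{\left(R \right)} = - \frac{7}{3} + \frac{4 R}{3}$ ($j{\left(R \right)} = - \frac{7}{3} + \frac{3 R + R}{3} = - \frac{7}{3} + \frac{4 R}{3}$)
$B = 12$ ($B = 4 \left(0 + 3\right) = 4 \cdot 3 = 12$)
$w{\left(q \right)} = 12 q$ ($w{\left(q \right)} = q 12 = 12 q$)
$133 \left(\left(\left(A{\left(-7 \right)} + 11\right) + j{\left(-1 \right)}\right) + w{\left(2 \right)}\right) = 133 \left(\left(\left(3 + 11\right) + \left(- \frac{7}{3} + \frac{4}{3} \left(-1\right)\right)\right) + 12 \cdot 2\right) = 133 \left(\left(14 - \frac{11}{3}\right) + 24\right) = 133 \left(\frac{31}{3} + 24\right) = 133 \cdot \frac{103}{3} = \frac{13699}{3}$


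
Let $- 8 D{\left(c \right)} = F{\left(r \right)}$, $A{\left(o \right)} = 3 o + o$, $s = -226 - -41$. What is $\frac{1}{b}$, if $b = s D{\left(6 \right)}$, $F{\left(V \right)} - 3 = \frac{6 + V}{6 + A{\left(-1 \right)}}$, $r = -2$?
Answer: $\frac{8}{925} \approx 0.0086486$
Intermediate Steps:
$s = -185$ ($s = -226 + 41 = -185$)
$A{\left(o \right)} = 4 o$
$F{\left(V \right)} = 6 + \frac{V}{2}$ ($F{\left(V \right)} = 3 + \frac{6 + V}{6 + 4 \left(-1\right)} = 3 + \frac{6 + V}{6 - 4} = 3 + \frac{6 + V}{2} = 3 + \left(6 + V\right) \frac{1}{2} = 3 + \left(3 + \frac{V}{2}\right) = 6 + \frac{V}{2}$)
$D{\left(c \right)} = - \frac{5}{8}$ ($D{\left(c \right)} = - \frac{6 + \frac{1}{2} \left(-2\right)}{8} = - \frac{6 - 1}{8} = \left(- \frac{1}{8}\right) 5 = - \frac{5}{8}$)
$b = \frac{925}{8}$ ($b = \left(-185\right) \left(- \frac{5}{8}\right) = \frac{925}{8} \approx 115.63$)
$\frac{1}{b} = \frac{1}{\frac{925}{8}} = \frac{8}{925}$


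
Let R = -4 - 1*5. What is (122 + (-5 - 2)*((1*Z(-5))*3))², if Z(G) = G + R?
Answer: 173056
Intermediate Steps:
R = -9 (R = -4 - 5 = -9)
Z(G) = -9 + G (Z(G) = G - 9 = -9 + G)
(122 + (-5 - 2)*((1*Z(-5))*3))² = (122 + (-5 - 2)*((1*(-9 - 5))*3))² = (122 - 7*1*(-14)*3)² = (122 - (-98)*3)² = (122 - 7*(-42))² = (122 + 294)² = 416² = 173056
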